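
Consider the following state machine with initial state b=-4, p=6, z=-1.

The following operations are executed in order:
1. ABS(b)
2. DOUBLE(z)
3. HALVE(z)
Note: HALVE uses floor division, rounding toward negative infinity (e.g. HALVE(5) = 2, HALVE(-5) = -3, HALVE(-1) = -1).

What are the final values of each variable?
{b: 4, p: 6, z: -1}

Step-by-step execution:
Initial: b=-4, p=6, z=-1
After step 1 (ABS(b)): b=4, p=6, z=-1
After step 2 (DOUBLE(z)): b=4, p=6, z=-2
After step 3 (HALVE(z)): b=4, p=6, z=-1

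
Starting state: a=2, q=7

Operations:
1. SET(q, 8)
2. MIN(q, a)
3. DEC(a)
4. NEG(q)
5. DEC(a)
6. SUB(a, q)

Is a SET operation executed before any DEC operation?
Yes

First SET: step 1
First DEC: step 3
Since 1 < 3, SET comes first.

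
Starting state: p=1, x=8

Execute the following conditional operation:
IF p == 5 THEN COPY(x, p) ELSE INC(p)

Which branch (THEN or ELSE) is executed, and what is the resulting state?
Branch: ELSE, Final state: p=2, x=8

Evaluating condition: p == 5
p = 1
Condition is False, so ELSE branch executes
After INC(p): p=2, x=8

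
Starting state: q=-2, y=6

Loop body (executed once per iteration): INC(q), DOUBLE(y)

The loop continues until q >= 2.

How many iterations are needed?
4

Tracing iterations:
Initial: q=-2, y=6
After iteration 1: q=-1, y=12
After iteration 2: q=0, y=24
After iteration 3: q=1, y=48
After iteration 4: q=2, y=96
q >= 2 now holds, so the loop exits after 4 iterations.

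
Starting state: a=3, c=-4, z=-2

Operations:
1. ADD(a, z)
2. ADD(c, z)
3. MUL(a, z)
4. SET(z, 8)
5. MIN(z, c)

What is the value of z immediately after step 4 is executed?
z = 8

Tracing z through execution:
Initial: z = -2
After step 1 (ADD(a, z)): z = -2
After step 2 (ADD(c, z)): z = -2
After step 3 (MUL(a, z)): z = -2
After step 4 (SET(z, 8)): z = 8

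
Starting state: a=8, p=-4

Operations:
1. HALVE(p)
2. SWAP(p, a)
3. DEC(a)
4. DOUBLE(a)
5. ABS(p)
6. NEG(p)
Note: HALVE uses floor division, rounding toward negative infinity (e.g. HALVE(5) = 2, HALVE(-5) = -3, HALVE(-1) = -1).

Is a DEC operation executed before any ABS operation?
Yes

First DEC: step 3
First ABS: step 5
Since 3 < 5, DEC comes first.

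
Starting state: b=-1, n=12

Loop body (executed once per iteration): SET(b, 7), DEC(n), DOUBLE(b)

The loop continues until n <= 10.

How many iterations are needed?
2

Tracing iterations:
Initial: b=-1, n=12
After iteration 1: b=14, n=11
After iteration 2: b=14, n=10
n <= 10 now holds, so the loop exits after 2 iterations.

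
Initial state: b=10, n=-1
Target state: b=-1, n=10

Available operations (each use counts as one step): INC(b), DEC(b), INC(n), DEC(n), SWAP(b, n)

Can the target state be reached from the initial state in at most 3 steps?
Yes

Path (1 step): SWAP(b, n)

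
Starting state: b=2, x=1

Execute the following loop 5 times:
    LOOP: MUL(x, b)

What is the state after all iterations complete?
b=2, x=32

Iteration trace:
Start: b=2, x=1
After iteration 1: b=2, x=2
After iteration 2: b=2, x=4
After iteration 3: b=2, x=8
After iteration 4: b=2, x=16
After iteration 5: b=2, x=32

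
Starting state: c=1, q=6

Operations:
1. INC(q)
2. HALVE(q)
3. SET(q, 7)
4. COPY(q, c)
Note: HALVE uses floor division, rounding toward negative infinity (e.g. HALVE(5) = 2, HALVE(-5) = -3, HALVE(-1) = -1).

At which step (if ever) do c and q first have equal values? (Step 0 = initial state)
Step 4

c and q first become equal after step 4.

Comparing values at each step:
Initial: c=1, q=6
After step 1: c=1, q=7
After step 2: c=1, q=3
After step 3: c=1, q=7
After step 4: c=1, q=1 ← equal!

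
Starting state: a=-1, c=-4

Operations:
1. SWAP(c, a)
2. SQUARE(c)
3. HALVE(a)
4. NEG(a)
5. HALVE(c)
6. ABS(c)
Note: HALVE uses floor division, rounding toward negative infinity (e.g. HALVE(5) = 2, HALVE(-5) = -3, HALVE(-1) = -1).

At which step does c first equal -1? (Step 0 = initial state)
Step 1

Tracing c:
Initial: c = -4
After step 1: c = -1 ← first occurrence
After step 2: c = 1
After step 3: c = 1
After step 4: c = 1
After step 5: c = 0
After step 6: c = 0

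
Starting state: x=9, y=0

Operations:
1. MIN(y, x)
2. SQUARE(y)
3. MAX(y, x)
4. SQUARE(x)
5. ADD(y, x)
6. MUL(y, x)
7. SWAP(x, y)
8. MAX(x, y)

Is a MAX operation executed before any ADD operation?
Yes

First MAX: step 3
First ADD: step 5
Since 3 < 5, MAX comes first.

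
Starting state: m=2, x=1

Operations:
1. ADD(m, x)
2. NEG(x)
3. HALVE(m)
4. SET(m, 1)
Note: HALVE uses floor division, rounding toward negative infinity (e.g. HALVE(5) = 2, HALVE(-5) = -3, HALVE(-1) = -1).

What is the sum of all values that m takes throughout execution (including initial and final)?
10

Values of m at each step:
Initial: m = 2
After step 1: m = 3
After step 2: m = 3
After step 3: m = 1
After step 4: m = 1
Sum = 2 + 3 + 3 + 1 + 1 = 10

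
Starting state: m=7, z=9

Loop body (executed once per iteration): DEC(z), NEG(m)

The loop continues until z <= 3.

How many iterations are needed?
6

Tracing iterations:
Initial: m=7, z=9
After iteration 1: m=-7, z=8
After iteration 2: m=7, z=7
After iteration 3: m=-7, z=6
After iteration 4: m=7, z=5
After iteration 5: m=-7, z=4
After iteration 6: m=7, z=3
z <= 3 now holds, so the loop exits after 6 iterations.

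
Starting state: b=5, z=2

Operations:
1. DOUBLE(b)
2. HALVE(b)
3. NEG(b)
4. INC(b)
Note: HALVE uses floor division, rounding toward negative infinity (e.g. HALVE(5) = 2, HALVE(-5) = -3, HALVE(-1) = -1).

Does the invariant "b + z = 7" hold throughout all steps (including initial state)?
No, violated after step 1

The invariant is violated after step 1.

State at each step:
Initial: b=5, z=2
After step 1: b=10, z=2
After step 2: b=5, z=2
After step 3: b=-5, z=2
After step 4: b=-4, z=2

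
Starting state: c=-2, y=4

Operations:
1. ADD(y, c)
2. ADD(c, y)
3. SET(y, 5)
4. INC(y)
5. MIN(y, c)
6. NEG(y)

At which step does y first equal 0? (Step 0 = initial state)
Step 5

Tracing y:
Initial: y = 4
After step 1: y = 2
After step 2: y = 2
After step 3: y = 5
After step 4: y = 6
After step 5: y = 0 ← first occurrence
After step 6: y = 0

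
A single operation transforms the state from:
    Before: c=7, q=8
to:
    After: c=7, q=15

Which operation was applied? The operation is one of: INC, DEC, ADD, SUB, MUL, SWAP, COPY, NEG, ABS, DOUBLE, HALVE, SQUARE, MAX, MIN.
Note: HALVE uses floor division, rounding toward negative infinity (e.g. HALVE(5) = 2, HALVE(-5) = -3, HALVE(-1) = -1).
ADD(q, c)

Analyzing the change:
Before: c=7, q=8
After: c=7, q=15
Variable q changed from 8 to 15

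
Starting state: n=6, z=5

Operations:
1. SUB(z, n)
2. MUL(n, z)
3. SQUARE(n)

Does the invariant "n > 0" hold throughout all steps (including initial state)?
No, violated after step 2

The invariant is violated after step 2.

State at each step:
Initial: n=6, z=5
After step 1: n=6, z=-1
After step 2: n=-6, z=-1
After step 3: n=36, z=-1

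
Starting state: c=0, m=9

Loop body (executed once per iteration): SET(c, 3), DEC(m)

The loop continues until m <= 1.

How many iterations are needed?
8

Tracing iterations:
Initial: c=0, m=9
After iteration 1: c=3, m=8
After iteration 2: c=3, m=7
After iteration 3: c=3, m=6
After iteration 4: c=3, m=5
After iteration 5: c=3, m=4
After iteration 6: c=3, m=3
After iteration 7: c=3, m=2
After iteration 8: c=3, m=1
m <= 1 now holds, so the loop exits after 8 iterations.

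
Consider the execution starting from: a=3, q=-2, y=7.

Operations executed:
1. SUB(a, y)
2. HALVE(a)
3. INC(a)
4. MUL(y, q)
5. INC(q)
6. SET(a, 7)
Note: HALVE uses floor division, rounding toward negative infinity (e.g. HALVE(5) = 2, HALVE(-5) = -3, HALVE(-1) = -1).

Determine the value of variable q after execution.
q = -1

Tracing execution:
Step 1: SUB(a, y) → q = -2
Step 2: HALVE(a) → q = -2
Step 3: INC(a) → q = -2
Step 4: MUL(y, q) → q = -2
Step 5: INC(q) → q = -1
Step 6: SET(a, 7) → q = -1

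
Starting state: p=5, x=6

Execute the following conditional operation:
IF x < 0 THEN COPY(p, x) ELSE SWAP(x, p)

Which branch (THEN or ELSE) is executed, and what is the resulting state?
Branch: ELSE, Final state: p=6, x=5

Evaluating condition: x < 0
x = 6
Condition is False, so ELSE branch executes
After SWAP(x, p): p=6, x=5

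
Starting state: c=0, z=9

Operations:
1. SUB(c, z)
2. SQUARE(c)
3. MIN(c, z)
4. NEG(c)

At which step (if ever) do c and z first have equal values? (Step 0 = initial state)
Step 3

c and z first become equal after step 3.

Comparing values at each step:
Initial: c=0, z=9
After step 1: c=-9, z=9
After step 2: c=81, z=9
After step 3: c=9, z=9 ← equal!
After step 4: c=-9, z=9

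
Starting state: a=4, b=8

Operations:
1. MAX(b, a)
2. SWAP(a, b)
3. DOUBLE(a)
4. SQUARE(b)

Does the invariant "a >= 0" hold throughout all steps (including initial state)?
Yes

The invariant holds at every step.

State at each step:
Initial: a=4, b=8
After step 1: a=4, b=8
After step 2: a=8, b=4
After step 3: a=16, b=4
After step 4: a=16, b=16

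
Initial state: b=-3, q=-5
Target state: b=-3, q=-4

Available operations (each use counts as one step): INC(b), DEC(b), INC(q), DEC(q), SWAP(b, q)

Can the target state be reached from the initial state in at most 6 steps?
Yes

Path (1 step): INC(q)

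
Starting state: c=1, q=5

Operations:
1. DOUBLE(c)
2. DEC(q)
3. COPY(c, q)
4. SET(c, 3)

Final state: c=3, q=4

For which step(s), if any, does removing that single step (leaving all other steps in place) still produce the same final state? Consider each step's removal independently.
Step(s) 1, 3

Testing removal of each single step:
Without step 1: final = c=3, q=4 (same)
Without step 2: final = c=3, q=5 (different)
Without step 3: final = c=3, q=4 (same)
Without step 4: final = c=4, q=4 (different)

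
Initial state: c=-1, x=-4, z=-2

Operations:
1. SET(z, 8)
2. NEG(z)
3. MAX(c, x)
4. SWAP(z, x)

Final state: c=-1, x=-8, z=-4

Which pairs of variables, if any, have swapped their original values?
None

Comparing initial and final values:
c: -1 → -1
x: -4 → -8
z: -2 → -4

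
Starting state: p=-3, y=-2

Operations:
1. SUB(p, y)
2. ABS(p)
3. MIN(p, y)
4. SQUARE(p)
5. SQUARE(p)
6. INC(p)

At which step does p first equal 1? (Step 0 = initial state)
Step 2

Tracing p:
Initial: p = -3
After step 1: p = -1
After step 2: p = 1 ← first occurrence
After step 3: p = -2
After step 4: p = 4
After step 5: p = 16
After step 6: p = 17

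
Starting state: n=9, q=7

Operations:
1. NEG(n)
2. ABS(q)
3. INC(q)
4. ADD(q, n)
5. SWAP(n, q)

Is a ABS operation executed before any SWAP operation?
Yes

First ABS: step 2
First SWAP: step 5
Since 2 < 5, ABS comes first.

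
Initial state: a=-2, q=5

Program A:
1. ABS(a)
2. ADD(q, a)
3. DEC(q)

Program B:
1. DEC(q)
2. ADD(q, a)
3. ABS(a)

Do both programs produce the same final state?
No

Program A final state: a=2, q=6
Program B final state: a=2, q=2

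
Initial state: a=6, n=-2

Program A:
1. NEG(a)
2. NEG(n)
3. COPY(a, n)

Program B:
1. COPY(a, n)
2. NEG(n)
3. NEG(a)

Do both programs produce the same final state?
Yes

Program A final state: a=2, n=2
Program B final state: a=2, n=2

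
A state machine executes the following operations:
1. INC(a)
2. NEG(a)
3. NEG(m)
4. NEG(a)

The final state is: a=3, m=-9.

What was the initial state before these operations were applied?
a=2, m=9

Working backwards:
Final state: a=3, m=-9
Before step 4 (NEG(a)): a=-3, m=-9
Before step 3 (NEG(m)): a=-3, m=9
Before step 2 (NEG(a)): a=3, m=9
Before step 1 (INC(a)): a=2, m=9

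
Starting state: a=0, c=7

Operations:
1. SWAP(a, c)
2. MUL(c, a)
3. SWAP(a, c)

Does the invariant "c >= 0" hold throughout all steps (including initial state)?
Yes

The invariant holds at every step.

State at each step:
Initial: a=0, c=7
After step 1: a=7, c=0
After step 2: a=7, c=0
After step 3: a=0, c=7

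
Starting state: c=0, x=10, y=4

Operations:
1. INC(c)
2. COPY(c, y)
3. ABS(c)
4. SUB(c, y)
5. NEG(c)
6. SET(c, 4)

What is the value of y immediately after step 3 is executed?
y = 4

Tracing y through execution:
Initial: y = 4
After step 1 (INC(c)): y = 4
After step 2 (COPY(c, y)): y = 4
After step 3 (ABS(c)): y = 4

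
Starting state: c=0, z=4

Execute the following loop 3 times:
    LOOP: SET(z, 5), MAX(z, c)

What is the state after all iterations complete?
c=0, z=5

Iteration trace:
Start: c=0, z=4
After iteration 1: c=0, z=5
After iteration 2: c=0, z=5
After iteration 3: c=0, z=5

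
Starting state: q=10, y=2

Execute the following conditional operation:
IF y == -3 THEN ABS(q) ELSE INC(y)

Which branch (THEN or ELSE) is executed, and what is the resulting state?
Branch: ELSE, Final state: q=10, y=3

Evaluating condition: y == -3
y = 2
Condition is False, so ELSE branch executes
After INC(y): q=10, y=3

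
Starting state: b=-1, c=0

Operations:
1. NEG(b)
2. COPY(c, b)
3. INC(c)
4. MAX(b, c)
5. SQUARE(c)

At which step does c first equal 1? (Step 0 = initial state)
Step 2

Tracing c:
Initial: c = 0
After step 1: c = 0
After step 2: c = 1 ← first occurrence
After step 3: c = 2
After step 4: c = 2
After step 5: c = 4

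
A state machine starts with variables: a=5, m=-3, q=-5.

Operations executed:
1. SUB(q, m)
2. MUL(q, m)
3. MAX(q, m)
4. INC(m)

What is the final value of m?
m = -2

Tracing execution:
Step 1: SUB(q, m) → m = -3
Step 2: MUL(q, m) → m = -3
Step 3: MAX(q, m) → m = -3
Step 4: INC(m) → m = -2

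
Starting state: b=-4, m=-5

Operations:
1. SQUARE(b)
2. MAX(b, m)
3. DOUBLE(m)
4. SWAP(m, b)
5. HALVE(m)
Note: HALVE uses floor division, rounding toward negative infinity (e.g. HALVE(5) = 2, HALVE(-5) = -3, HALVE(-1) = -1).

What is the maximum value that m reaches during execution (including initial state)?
16

Values of m at each step:
Initial: m = -5
After step 1: m = -5
After step 2: m = -5
After step 3: m = -10
After step 4: m = 16 ← maximum
After step 5: m = 8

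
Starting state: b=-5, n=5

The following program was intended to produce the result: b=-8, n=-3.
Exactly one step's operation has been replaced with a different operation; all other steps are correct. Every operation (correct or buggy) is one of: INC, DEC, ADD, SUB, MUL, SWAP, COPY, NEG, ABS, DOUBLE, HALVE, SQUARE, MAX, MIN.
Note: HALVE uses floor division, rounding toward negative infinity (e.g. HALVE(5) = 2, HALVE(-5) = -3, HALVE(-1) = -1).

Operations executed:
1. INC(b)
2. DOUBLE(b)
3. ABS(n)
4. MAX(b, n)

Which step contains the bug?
Step 4

Trace with buggy code:
Initial: b=-5, n=5
After step 1: b=-4, n=5
After step 2: b=-8, n=5
After step 3: b=-8, n=5
After step 4: b=5, n=5
Actual final b=5, n=5 ≠ expected b=-8, n=-3.
Step 4 is the only position where a single-operation replacement can produce the expected result.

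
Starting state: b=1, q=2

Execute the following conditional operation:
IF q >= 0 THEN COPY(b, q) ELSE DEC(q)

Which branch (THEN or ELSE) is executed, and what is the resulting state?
Branch: THEN, Final state: b=2, q=2

Evaluating condition: q >= 0
q = 2
Condition is True, so THEN branch executes
After COPY(b, q): b=2, q=2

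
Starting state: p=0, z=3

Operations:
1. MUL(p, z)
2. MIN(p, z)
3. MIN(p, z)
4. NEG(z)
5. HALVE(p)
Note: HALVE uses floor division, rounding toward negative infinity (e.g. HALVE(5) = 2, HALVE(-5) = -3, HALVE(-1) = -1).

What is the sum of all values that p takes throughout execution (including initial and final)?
0

Values of p at each step:
Initial: p = 0
After step 1: p = 0
After step 2: p = 0
After step 3: p = 0
After step 4: p = 0
After step 5: p = 0
Sum = 0 + 0 + 0 + 0 + 0 + 0 = 0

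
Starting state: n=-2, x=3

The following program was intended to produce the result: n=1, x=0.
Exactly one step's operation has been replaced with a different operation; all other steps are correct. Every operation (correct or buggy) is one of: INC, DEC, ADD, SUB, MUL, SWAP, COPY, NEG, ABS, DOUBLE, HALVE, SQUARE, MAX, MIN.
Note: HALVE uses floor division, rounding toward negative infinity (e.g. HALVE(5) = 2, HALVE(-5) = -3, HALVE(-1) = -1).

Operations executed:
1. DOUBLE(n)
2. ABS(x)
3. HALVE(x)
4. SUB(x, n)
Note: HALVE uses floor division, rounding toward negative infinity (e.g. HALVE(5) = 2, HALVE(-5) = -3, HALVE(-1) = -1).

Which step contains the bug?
Step 1

Trace with buggy code:
Initial: n=-2, x=3
After step 1: n=-4, x=3
After step 2: n=-4, x=3
After step 3: n=-4, x=1
After step 4: n=-4, x=5
Actual final n=-4, x=5 ≠ expected n=1, x=0.
Step 1 is the only position where a single-operation replacement can produce the expected result.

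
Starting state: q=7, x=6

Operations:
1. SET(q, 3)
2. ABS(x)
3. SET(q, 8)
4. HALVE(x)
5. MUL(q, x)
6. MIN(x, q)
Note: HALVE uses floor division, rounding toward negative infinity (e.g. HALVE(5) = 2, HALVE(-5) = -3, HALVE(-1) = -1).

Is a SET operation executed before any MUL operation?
Yes

First SET: step 1
First MUL: step 5
Since 1 < 5, SET comes first.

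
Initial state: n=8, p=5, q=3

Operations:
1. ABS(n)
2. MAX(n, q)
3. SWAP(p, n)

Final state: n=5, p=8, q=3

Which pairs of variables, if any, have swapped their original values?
(n, p)

Comparing initial and final values:
n: 8 → 5
p: 5 → 8
q: 3 → 3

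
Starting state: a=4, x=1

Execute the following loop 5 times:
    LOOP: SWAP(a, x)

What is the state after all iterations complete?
a=1, x=4

Iteration trace:
Start: a=4, x=1
After iteration 1: a=1, x=4
After iteration 2: a=4, x=1
After iteration 3: a=1, x=4
After iteration 4: a=4, x=1
After iteration 5: a=1, x=4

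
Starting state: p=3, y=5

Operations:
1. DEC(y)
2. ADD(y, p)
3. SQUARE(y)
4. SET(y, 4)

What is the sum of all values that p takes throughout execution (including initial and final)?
15

Values of p at each step:
Initial: p = 3
After step 1: p = 3
After step 2: p = 3
After step 3: p = 3
After step 4: p = 3
Sum = 3 + 3 + 3 + 3 + 3 = 15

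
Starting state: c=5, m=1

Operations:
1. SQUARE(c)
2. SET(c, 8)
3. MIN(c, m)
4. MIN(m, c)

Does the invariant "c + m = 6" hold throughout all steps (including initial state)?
No, violated after step 1

The invariant is violated after step 1.

State at each step:
Initial: c=5, m=1
After step 1: c=25, m=1
After step 2: c=8, m=1
After step 3: c=1, m=1
After step 4: c=1, m=1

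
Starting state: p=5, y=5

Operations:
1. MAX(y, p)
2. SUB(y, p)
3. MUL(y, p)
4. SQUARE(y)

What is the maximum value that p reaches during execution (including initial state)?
5

Values of p at each step:
Initial: p = 5 ← maximum
After step 1: p = 5
After step 2: p = 5
After step 3: p = 5
After step 4: p = 5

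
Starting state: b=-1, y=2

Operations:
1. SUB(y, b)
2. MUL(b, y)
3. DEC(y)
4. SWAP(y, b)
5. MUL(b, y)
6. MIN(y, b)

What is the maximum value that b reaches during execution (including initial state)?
2

Values of b at each step:
Initial: b = -1
After step 1: b = -1
After step 2: b = -3
After step 3: b = -3
After step 4: b = 2 ← maximum
After step 5: b = -6
After step 6: b = -6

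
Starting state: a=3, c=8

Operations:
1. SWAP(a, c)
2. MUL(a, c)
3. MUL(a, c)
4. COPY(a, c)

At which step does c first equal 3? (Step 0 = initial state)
Step 1

Tracing c:
Initial: c = 8
After step 1: c = 3 ← first occurrence
After step 2: c = 3
After step 3: c = 3
After step 4: c = 3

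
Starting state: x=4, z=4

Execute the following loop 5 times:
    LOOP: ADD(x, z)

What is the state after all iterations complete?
x=24, z=4

Iteration trace:
Start: x=4, z=4
After iteration 1: x=8, z=4
After iteration 2: x=12, z=4
After iteration 3: x=16, z=4
After iteration 4: x=20, z=4
After iteration 5: x=24, z=4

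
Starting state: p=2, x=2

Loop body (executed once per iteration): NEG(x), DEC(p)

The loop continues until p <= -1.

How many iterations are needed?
3

Tracing iterations:
Initial: p=2, x=2
After iteration 1: p=1, x=-2
After iteration 2: p=0, x=2
After iteration 3: p=-1, x=-2
p <= -1 now holds, so the loop exits after 3 iterations.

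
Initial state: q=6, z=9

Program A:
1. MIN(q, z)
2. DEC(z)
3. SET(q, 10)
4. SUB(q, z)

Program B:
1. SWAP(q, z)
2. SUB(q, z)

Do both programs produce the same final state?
No

Program A final state: q=2, z=8
Program B final state: q=3, z=6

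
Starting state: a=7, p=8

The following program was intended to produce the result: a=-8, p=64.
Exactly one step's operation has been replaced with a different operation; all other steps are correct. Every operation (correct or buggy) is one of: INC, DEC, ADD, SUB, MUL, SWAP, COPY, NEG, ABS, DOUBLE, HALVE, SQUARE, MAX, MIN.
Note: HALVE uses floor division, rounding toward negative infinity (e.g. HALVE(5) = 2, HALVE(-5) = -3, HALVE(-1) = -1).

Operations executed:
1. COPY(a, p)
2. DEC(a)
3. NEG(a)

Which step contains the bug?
Step 2

Trace with buggy code:
Initial: a=7, p=8
After step 1: a=8, p=8
After step 2: a=7, p=8
After step 3: a=-7, p=8
Actual final a=-7, p=8 ≠ expected a=-8, p=64.
Step 2 is the only position where a single-operation replacement can produce the expected result.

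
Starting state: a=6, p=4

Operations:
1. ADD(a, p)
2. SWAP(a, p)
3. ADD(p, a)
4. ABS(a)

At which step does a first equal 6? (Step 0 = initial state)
Step 0

Tracing a:
Initial: a = 6 ← first occurrence
After step 1: a = 10
After step 2: a = 4
After step 3: a = 4
After step 4: a = 4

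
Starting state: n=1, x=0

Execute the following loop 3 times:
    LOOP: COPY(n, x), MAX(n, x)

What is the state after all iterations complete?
n=0, x=0

Iteration trace:
Start: n=1, x=0
After iteration 1: n=0, x=0
After iteration 2: n=0, x=0
After iteration 3: n=0, x=0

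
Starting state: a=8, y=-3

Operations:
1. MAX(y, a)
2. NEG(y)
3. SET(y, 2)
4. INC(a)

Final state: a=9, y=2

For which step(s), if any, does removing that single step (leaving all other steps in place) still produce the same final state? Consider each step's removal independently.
Step(s) 1, 2

Testing removal of each single step:
Without step 1: final = a=9, y=2 (same)
Without step 2: final = a=9, y=2 (same)
Without step 3: final = a=9, y=-8 (different)
Without step 4: final = a=8, y=2 (different)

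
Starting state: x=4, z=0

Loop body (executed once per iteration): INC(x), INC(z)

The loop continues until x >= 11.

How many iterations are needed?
7

Tracing iterations:
Initial: x=4, z=0
After iteration 1: x=5, z=1
After iteration 2: x=6, z=2
After iteration 3: x=7, z=3
After iteration 4: x=8, z=4
After iteration 5: x=9, z=5
After iteration 6: x=10, z=6
After iteration 7: x=11, z=7
x >= 11 now holds, so the loop exits after 7 iterations.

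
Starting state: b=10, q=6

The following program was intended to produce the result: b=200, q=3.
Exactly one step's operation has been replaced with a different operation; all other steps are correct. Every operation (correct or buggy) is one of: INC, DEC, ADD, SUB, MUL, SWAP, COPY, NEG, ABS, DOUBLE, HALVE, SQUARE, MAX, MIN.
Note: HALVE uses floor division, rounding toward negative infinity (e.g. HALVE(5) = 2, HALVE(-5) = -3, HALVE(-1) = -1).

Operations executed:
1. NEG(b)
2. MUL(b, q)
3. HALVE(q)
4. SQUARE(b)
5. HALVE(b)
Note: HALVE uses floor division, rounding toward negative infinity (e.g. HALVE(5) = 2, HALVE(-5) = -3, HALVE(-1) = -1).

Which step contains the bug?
Step 2

Trace with buggy code:
Initial: b=10, q=6
After step 1: b=-10, q=6
After step 2: b=-60, q=6
After step 3: b=-60, q=3
After step 4: b=3600, q=3
After step 5: b=1800, q=3
Actual final b=1800, q=3 ≠ expected b=200, q=3.
Step 2 is the only position where a single-operation replacement can produce the expected result.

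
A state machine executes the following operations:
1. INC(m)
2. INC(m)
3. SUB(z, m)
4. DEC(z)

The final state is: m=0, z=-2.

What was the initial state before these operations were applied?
m=-2, z=-1

Working backwards:
Final state: m=0, z=-2
Before step 4 (DEC(z)): m=0, z=-1
Before step 3 (SUB(z, m)): m=0, z=-1
Before step 2 (INC(m)): m=-1, z=-1
Before step 1 (INC(m)): m=-2, z=-1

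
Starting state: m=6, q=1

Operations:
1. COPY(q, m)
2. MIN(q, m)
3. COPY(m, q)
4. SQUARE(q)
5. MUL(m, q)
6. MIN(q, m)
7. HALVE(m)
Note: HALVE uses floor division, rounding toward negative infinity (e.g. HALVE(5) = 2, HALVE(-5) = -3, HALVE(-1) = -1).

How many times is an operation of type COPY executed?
2

Counting COPY operations:
Step 1: COPY(q, m) ← COPY
Step 3: COPY(m, q) ← COPY
Total: 2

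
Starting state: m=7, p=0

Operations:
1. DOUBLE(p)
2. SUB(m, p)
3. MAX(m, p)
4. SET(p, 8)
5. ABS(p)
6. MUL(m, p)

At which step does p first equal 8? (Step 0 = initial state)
Step 4

Tracing p:
Initial: p = 0
After step 1: p = 0
After step 2: p = 0
After step 3: p = 0
After step 4: p = 8 ← first occurrence
After step 5: p = 8
After step 6: p = 8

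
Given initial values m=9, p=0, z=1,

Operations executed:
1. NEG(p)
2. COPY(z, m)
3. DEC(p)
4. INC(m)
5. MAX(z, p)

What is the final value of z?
z = 9

Tracing execution:
Step 1: NEG(p) → z = 1
Step 2: COPY(z, m) → z = 9
Step 3: DEC(p) → z = 9
Step 4: INC(m) → z = 9
Step 5: MAX(z, p) → z = 9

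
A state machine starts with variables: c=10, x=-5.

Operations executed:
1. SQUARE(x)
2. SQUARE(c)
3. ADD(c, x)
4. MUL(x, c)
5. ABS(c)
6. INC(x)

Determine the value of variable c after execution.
c = 125

Tracing execution:
Step 1: SQUARE(x) → c = 10
Step 2: SQUARE(c) → c = 100
Step 3: ADD(c, x) → c = 125
Step 4: MUL(x, c) → c = 125
Step 5: ABS(c) → c = 125
Step 6: INC(x) → c = 125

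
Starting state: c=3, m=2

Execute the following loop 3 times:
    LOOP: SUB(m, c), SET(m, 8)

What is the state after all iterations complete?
c=3, m=8

Iteration trace:
Start: c=3, m=2
After iteration 1: c=3, m=8
After iteration 2: c=3, m=8
After iteration 3: c=3, m=8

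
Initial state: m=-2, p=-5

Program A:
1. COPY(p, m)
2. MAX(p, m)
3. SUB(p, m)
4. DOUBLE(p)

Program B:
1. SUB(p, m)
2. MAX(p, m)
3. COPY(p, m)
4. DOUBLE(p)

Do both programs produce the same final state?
No

Program A final state: m=-2, p=0
Program B final state: m=-2, p=-4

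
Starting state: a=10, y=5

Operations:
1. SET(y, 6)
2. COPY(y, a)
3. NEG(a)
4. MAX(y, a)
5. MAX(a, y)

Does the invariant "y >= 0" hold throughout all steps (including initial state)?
Yes

The invariant holds at every step.

State at each step:
Initial: a=10, y=5
After step 1: a=10, y=6
After step 2: a=10, y=10
After step 3: a=-10, y=10
After step 4: a=-10, y=10
After step 5: a=10, y=10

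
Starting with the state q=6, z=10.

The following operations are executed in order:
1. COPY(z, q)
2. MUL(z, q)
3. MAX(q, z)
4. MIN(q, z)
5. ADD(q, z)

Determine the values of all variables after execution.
{q: 72, z: 36}

Step-by-step execution:
Initial: q=6, z=10
After step 1 (COPY(z, q)): q=6, z=6
After step 2 (MUL(z, q)): q=6, z=36
After step 3 (MAX(q, z)): q=36, z=36
After step 4 (MIN(q, z)): q=36, z=36
After step 5 (ADD(q, z)): q=72, z=36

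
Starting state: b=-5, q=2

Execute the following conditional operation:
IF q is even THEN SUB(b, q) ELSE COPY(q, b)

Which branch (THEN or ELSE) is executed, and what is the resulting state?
Branch: THEN, Final state: b=-7, q=2

Evaluating condition: q is even
Condition is True, so THEN branch executes
After SUB(b, q): b=-7, q=2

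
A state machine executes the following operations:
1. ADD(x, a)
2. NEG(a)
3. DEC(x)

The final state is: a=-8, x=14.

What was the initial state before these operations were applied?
a=8, x=7

Working backwards:
Final state: a=-8, x=14
Before step 3 (DEC(x)): a=-8, x=15
Before step 2 (NEG(a)): a=8, x=15
Before step 1 (ADD(x, a)): a=8, x=7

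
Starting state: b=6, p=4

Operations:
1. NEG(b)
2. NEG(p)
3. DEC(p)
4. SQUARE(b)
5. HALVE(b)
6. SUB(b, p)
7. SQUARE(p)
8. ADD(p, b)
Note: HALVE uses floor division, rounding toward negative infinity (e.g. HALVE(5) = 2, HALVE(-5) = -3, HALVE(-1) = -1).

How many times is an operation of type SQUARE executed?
2

Counting SQUARE operations:
Step 4: SQUARE(b) ← SQUARE
Step 7: SQUARE(p) ← SQUARE
Total: 2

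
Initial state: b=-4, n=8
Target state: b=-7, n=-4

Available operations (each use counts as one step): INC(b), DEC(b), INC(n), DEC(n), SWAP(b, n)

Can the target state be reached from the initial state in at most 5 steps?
No

The target state cannot be reached within 5 steps.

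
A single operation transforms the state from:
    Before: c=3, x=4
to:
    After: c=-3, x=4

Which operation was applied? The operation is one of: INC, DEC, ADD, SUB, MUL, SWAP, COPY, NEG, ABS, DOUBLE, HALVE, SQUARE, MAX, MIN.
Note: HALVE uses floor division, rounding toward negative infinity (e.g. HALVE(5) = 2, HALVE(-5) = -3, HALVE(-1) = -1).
NEG(c)

Analyzing the change:
Before: c=3, x=4
After: c=-3, x=4
Variable c changed from 3 to -3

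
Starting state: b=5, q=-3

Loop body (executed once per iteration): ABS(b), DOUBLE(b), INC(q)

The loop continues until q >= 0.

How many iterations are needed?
3

Tracing iterations:
Initial: b=5, q=-3
After iteration 1: b=10, q=-2
After iteration 2: b=20, q=-1
After iteration 3: b=40, q=0
q >= 0 now holds, so the loop exits after 3 iterations.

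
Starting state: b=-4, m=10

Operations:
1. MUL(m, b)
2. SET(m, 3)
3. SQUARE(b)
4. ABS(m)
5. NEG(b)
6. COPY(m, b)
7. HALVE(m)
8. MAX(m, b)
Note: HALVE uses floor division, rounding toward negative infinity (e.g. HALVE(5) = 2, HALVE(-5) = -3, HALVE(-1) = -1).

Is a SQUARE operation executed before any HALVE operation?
Yes

First SQUARE: step 3
First HALVE: step 7
Since 3 < 7, SQUARE comes first.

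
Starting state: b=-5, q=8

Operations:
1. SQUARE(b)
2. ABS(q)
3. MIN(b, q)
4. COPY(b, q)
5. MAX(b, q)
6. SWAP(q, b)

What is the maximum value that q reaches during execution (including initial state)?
8

Values of q at each step:
Initial: q = 8 ← maximum
After step 1: q = 8
After step 2: q = 8
After step 3: q = 8
After step 4: q = 8
After step 5: q = 8
After step 6: q = 8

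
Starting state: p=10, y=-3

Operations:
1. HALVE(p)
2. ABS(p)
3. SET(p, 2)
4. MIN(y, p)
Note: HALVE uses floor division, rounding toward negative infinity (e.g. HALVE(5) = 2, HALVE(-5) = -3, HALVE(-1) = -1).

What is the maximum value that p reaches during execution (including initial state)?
10

Values of p at each step:
Initial: p = 10 ← maximum
After step 1: p = 5
After step 2: p = 5
After step 3: p = 2
After step 4: p = 2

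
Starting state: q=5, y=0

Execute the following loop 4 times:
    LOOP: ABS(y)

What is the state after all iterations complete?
q=5, y=0

Iteration trace:
Start: q=5, y=0
After iteration 1: q=5, y=0
After iteration 2: q=5, y=0
After iteration 3: q=5, y=0
After iteration 4: q=5, y=0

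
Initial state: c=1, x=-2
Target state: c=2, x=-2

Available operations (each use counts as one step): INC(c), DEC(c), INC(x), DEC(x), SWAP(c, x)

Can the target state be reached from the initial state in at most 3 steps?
Yes

Path (1 step): INC(c)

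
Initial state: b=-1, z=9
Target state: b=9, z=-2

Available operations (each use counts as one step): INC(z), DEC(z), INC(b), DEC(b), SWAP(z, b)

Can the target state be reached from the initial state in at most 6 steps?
Yes

Path (2 steps): DEC(b) → SWAP(z, b)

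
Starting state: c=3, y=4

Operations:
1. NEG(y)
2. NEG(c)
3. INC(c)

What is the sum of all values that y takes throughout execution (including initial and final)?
-8

Values of y at each step:
Initial: y = 4
After step 1: y = -4
After step 2: y = -4
After step 3: y = -4
Sum = 4 + -4 + -4 + -4 = -8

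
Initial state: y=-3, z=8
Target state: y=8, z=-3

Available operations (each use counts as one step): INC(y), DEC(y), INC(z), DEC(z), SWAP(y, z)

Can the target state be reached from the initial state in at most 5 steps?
Yes

Path (1 step): SWAP(y, z)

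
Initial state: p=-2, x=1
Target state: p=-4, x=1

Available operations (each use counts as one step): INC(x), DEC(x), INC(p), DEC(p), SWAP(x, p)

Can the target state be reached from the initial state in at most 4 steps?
Yes

Path (2 steps): DEC(p) → DEC(p)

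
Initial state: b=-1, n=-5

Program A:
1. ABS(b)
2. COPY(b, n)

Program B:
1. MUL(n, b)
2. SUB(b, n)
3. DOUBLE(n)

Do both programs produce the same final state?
No

Program A final state: b=-5, n=-5
Program B final state: b=-6, n=10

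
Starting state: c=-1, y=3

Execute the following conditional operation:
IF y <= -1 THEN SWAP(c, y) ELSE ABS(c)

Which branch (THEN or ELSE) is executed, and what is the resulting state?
Branch: ELSE, Final state: c=1, y=3

Evaluating condition: y <= -1
y = 3
Condition is False, so ELSE branch executes
After ABS(c): c=1, y=3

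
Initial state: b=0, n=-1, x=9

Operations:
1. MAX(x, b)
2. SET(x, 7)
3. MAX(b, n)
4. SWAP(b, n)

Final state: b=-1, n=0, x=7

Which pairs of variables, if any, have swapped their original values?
(b, n)

Comparing initial and final values:
b: 0 → -1
n: -1 → 0
x: 9 → 7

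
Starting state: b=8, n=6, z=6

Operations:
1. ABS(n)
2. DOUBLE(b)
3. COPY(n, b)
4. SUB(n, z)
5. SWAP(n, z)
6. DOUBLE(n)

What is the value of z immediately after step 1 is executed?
z = 6

Tracing z through execution:
Initial: z = 6
After step 1 (ABS(n)): z = 6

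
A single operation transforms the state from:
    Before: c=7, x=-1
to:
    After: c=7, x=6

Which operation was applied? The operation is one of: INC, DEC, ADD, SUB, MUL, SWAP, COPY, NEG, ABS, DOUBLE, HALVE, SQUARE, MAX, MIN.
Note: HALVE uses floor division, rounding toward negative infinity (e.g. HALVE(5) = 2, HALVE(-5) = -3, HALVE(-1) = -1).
ADD(x, c)

Analyzing the change:
Before: c=7, x=-1
After: c=7, x=6
Variable x changed from -1 to 6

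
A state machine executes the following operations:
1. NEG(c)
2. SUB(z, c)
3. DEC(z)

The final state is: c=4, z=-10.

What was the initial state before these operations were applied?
c=-4, z=-5

Working backwards:
Final state: c=4, z=-10
Before step 3 (DEC(z)): c=4, z=-9
Before step 2 (SUB(z, c)): c=4, z=-5
Before step 1 (NEG(c)): c=-4, z=-5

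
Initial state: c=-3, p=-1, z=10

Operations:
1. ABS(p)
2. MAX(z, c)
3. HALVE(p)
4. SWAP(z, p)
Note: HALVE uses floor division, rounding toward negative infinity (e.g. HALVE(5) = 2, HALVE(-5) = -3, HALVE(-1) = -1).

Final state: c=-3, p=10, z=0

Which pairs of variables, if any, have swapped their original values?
None

Comparing initial and final values:
c: -3 → -3
z: 10 → 0
p: -1 → 10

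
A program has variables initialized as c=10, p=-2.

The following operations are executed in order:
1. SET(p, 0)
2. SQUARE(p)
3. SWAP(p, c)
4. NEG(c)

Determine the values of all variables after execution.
{c: 0, p: 10}

Step-by-step execution:
Initial: c=10, p=-2
After step 1 (SET(p, 0)): c=10, p=0
After step 2 (SQUARE(p)): c=10, p=0
After step 3 (SWAP(p, c)): c=0, p=10
After step 4 (NEG(c)): c=0, p=10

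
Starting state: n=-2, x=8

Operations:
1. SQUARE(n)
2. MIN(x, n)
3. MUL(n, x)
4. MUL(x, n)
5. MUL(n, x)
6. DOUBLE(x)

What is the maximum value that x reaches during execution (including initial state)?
128

Values of x at each step:
Initial: x = 8
After step 1: x = 8
After step 2: x = 4
After step 3: x = 4
After step 4: x = 64
After step 5: x = 64
After step 6: x = 128 ← maximum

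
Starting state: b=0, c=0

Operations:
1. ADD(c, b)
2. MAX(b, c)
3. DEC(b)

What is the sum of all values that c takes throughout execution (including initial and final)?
0

Values of c at each step:
Initial: c = 0
After step 1: c = 0
After step 2: c = 0
After step 3: c = 0
Sum = 0 + 0 + 0 + 0 = 0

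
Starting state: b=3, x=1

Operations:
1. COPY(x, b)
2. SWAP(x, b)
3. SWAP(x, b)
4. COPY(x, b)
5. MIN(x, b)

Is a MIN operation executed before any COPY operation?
No

First MIN: step 5
First COPY: step 1
Since 5 > 1, COPY comes first.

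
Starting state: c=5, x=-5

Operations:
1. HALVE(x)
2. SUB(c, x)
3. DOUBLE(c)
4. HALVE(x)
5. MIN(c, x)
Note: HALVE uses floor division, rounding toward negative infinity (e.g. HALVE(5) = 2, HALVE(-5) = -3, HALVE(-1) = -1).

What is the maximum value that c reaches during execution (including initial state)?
16

Values of c at each step:
Initial: c = 5
After step 1: c = 5
After step 2: c = 8
After step 3: c = 16 ← maximum
After step 4: c = 16
After step 5: c = -2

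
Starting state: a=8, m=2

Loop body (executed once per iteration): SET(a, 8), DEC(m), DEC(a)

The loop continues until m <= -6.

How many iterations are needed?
8

Tracing iterations:
Initial: a=8, m=2
After iteration 1: a=7, m=1
After iteration 2: a=7, m=0
After iteration 3: a=7, m=-1
After iteration 4: a=7, m=-2
After iteration 5: a=7, m=-3
After iteration 6: a=7, m=-4
After iteration 7: a=7, m=-5
After iteration 8: a=7, m=-6
m <= -6 now holds, so the loop exits after 8 iterations.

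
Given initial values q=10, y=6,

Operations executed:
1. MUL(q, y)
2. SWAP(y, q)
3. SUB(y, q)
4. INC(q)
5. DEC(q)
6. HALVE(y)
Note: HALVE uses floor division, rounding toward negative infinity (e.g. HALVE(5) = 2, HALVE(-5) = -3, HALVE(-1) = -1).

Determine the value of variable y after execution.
y = 27

Tracing execution:
Step 1: MUL(q, y) → y = 6
Step 2: SWAP(y, q) → y = 60
Step 3: SUB(y, q) → y = 54
Step 4: INC(q) → y = 54
Step 5: DEC(q) → y = 54
Step 6: HALVE(y) → y = 27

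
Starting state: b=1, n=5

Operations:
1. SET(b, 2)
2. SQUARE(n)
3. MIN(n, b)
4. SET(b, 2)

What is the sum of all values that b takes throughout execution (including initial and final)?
9

Values of b at each step:
Initial: b = 1
After step 1: b = 2
After step 2: b = 2
After step 3: b = 2
After step 4: b = 2
Sum = 1 + 2 + 2 + 2 + 2 = 9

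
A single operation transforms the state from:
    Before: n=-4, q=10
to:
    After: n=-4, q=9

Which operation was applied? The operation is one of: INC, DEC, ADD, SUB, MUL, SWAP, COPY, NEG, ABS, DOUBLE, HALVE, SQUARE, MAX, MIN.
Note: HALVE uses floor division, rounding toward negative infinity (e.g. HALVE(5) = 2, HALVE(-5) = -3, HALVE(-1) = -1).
DEC(q)

Analyzing the change:
Before: n=-4, q=10
After: n=-4, q=9
Variable q changed from 10 to 9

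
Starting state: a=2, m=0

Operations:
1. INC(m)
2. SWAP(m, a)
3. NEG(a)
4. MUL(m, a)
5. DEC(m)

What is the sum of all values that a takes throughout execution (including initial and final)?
2

Values of a at each step:
Initial: a = 2
After step 1: a = 2
After step 2: a = 1
After step 3: a = -1
After step 4: a = -1
After step 5: a = -1
Sum = 2 + 2 + 1 + -1 + -1 + -1 = 2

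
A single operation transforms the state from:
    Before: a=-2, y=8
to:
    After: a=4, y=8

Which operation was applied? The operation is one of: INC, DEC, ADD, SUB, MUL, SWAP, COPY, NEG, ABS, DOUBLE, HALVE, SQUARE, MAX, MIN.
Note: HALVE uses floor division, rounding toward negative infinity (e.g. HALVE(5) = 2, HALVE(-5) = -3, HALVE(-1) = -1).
SQUARE(a)

Analyzing the change:
Before: a=-2, y=8
After: a=4, y=8
Variable a changed from -2 to 4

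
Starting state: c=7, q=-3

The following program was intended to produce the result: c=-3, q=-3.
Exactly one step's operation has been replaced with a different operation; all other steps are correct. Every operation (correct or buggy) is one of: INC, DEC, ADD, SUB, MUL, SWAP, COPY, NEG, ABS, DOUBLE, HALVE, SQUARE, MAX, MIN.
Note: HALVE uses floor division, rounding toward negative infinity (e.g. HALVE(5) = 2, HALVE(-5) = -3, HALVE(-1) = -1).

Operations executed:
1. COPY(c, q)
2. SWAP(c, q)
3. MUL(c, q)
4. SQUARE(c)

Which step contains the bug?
Step 4

Trace with buggy code:
Initial: c=7, q=-3
After step 1: c=-3, q=-3
After step 2: c=-3, q=-3
After step 3: c=9, q=-3
After step 4: c=81, q=-3
Actual final c=81, q=-3 ≠ expected c=-3, q=-3.
Step 4 is the only position where a single-operation replacement can produce the expected result.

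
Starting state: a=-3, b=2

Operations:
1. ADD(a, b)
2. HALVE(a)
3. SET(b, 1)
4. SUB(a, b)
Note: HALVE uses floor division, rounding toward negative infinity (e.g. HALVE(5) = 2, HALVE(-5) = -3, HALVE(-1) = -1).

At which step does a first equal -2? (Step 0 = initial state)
Step 4

Tracing a:
Initial: a = -3
After step 1: a = -1
After step 2: a = -1
After step 3: a = -1
After step 4: a = -2 ← first occurrence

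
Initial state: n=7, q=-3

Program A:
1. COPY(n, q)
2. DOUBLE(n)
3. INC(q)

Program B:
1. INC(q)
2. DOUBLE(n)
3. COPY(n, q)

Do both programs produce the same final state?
No

Program A final state: n=-6, q=-2
Program B final state: n=-2, q=-2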